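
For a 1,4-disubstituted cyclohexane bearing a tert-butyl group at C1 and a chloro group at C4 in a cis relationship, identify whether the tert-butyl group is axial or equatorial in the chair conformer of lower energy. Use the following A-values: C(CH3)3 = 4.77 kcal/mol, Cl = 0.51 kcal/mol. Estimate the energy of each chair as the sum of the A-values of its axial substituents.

C1 and C4 have opposite parity, so for the cis isomer the two substituents are one axial and one equatorial in each chair.
Chair I (tert-butyl axial, chloro equatorial): E = 4.77 kcal/mol.
Chair II (tert-butyl equatorial, chloro axial): E = 0.51 kcal/mol.
Chair II is the more stable (lower-energy) conformer, and in that chair the tert-butyl group is equatorial.

equatorial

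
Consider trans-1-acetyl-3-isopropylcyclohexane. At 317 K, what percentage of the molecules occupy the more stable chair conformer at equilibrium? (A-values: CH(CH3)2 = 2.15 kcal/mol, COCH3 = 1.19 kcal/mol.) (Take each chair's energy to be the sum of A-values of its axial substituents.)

82.1%

C1 and C3 have the same parity, so for the trans isomer the two substituents are one axial and one equatorial in each chair.
Chair I (isopropyl axial, acetyl equatorial): E = 2.15 kcal/mol; chair II (isopropyl equatorial, acetyl axial): E = 1.19 kcal/mol.
ΔG = 0.96 kcal/mol between the two chairs.
K = exp(ΔG/RT) with R = 1.987×10⁻³ kcal mol⁻¹ K⁻¹ and T = 317 K gives K ≈ 4.59.
Fraction in the lower-energy chair = K/(K+1) = 82.1%.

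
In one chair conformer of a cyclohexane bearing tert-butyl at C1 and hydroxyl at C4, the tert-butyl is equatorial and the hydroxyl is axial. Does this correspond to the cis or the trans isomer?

C1 and C4 have opposite parity, so their axial bonds point in opposite directions.
With opposite-parity carbons, two substituents on the same face are one axial and one equatorial; opposite faces give both axial or both equatorial.
Here the groups are equatorial/axial → same face → cis.

cis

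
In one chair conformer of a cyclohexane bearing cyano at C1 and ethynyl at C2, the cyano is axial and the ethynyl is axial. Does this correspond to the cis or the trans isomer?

trans

C1 and C2 have opposite parity, so their axial bonds point in opposite directions.
With opposite-parity carbons, two substituents on the same face are one axial and one equatorial; opposite faces give both axial or both equatorial.
Here the groups are axial/axial → opposite face → trans.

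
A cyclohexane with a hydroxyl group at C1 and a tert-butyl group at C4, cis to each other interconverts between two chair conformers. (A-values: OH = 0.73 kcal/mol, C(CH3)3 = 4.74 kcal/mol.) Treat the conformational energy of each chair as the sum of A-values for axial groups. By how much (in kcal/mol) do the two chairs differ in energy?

4.01 kcal/mol

C1 and C4 have opposite parity, so for the cis isomer the two substituents are one axial and one equatorial in each chair.
Chair I (hydroxyl axial, tert-butyl equatorial): E = 0.73 kcal/mol.
Chair II (hydroxyl equatorial, tert-butyl axial): E = 4.74 kcal/mol.
ΔE = 4.74 − 0.73 = 4.01 kcal/mol; chair I is more stable.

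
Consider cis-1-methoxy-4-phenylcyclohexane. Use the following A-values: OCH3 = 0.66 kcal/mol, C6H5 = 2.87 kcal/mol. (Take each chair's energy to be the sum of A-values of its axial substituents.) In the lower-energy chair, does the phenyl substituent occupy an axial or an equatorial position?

C1 and C4 have opposite parity, so for the cis isomer the two substituents are one axial and one equatorial in each chair.
Chair I (methoxy axial, phenyl equatorial): E = 0.66 kcal/mol.
Chair II (methoxy equatorial, phenyl axial): E = 2.87 kcal/mol.
Chair I is the more stable (lower-energy) conformer, and in that chair the phenyl group is equatorial.

equatorial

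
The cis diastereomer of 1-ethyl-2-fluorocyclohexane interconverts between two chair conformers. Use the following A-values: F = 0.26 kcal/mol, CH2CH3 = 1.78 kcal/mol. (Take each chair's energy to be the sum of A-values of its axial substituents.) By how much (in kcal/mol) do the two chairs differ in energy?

C1 and C2 have opposite parity, so for the cis isomer the two substituents are one axial and one equatorial in each chair.
Chair I (fluoro axial, ethyl equatorial): E = 0.26 kcal/mol.
Chair II (fluoro equatorial, ethyl axial): E = 1.78 kcal/mol.
ΔE = 1.78 − 0.26 = 1.52 kcal/mol; chair I is more stable.

1.52 kcal/mol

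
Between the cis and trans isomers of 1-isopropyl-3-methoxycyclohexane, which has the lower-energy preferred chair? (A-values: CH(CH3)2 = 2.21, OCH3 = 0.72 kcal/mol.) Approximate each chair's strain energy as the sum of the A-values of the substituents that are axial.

At 1,3 positions (parity same): cis → (e,e or a,a); trans → (a,e or e,a).
Best chair for cis: E = 0.00 kcal/mol; best chair for trans: E = 0.72 kcal/mol.
The cis isomer is lower by 0.72 kcal/mol.

cis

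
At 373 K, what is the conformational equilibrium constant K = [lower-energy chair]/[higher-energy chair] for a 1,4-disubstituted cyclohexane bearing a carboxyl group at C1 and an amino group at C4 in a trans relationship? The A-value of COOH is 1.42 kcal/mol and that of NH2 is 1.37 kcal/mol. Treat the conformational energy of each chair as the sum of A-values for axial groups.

K ≈ 43.1

C1 and C4 have opposite parity, so for the trans isomer the two substituents are e,e in one chair and a,a in the other.
Chair I (carboxyl axial, amino axial): E = 2.79 kcal/mol; chair II (carboxyl equatorial, amino equatorial): E = 0.00 kcal/mol.
ΔG = 2.79 kcal/mol between the two chairs.
K = exp(ΔG/RT) with R = 1.987×10⁻³ kcal mol⁻¹ K⁻¹ and T = 373 K gives K ≈ 43.1.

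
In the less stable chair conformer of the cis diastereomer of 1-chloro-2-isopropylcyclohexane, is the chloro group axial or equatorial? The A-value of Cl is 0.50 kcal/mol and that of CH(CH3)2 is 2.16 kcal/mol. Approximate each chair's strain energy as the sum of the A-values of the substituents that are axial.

equatorial

C1 and C2 have opposite parity, so for the cis isomer the two substituents are one axial and one equatorial in each chair.
Chair I (chloro axial, isopropyl equatorial): E = 0.50 kcal/mol.
Chair II (chloro equatorial, isopropyl axial): E = 2.16 kcal/mol.
Chair II is the less stable (higher-energy) conformer, and in that chair the chloro group is equatorial.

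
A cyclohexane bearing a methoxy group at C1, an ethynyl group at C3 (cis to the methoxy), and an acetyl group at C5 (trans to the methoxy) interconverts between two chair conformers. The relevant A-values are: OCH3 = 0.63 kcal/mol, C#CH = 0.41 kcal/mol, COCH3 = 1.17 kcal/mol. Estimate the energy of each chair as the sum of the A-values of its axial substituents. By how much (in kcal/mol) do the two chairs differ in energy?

0.13 kcal/mol

Chair I (methoxy axial, ethynyl axial, acetyl equatorial): E = 1.04 kcal/mol.
Chair II (methoxy equatorial, ethynyl equatorial, acetyl axial): E = 1.17 kcal/mol.
ΔE = 1.17 − 1.04 = 0.13 kcal/mol; chair I is more stable.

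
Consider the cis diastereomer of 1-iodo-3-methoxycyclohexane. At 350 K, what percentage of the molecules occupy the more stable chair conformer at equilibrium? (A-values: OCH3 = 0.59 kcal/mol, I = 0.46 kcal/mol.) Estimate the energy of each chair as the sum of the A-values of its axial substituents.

81.9%

C1 and C3 have the same parity, so for the cis isomer the two substituents are e,e in one chair and a,a in the other.
Chair I (methoxy axial, iodo axial): E = 1.05 kcal/mol; chair II (methoxy equatorial, iodo equatorial): E = 0.00 kcal/mol.
ΔG = 1.05 kcal/mol between the two chairs.
K = exp(ΔG/RT) with R = 1.987×10⁻³ kcal mol⁻¹ K⁻¹ and T = 350 K gives K ≈ 4.53.
Fraction in the lower-energy chair = K/(K+1) = 81.9%.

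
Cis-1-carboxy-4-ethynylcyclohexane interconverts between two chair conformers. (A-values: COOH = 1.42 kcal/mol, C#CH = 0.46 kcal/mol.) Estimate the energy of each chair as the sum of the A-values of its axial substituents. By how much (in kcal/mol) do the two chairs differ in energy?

0.96 kcal/mol

C1 and C4 have opposite parity, so for the cis isomer the two substituents are one axial and one equatorial in each chair.
Chair I (carboxyl axial, ethynyl equatorial): E = 1.42 kcal/mol.
Chair II (carboxyl equatorial, ethynyl axial): E = 0.46 kcal/mol.
ΔE = 1.42 − 0.46 = 0.96 kcal/mol; chair II is more stable.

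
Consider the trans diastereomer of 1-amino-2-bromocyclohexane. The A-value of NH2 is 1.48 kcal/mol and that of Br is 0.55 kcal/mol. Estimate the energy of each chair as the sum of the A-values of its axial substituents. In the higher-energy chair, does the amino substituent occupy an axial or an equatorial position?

axial

C1 and C2 have opposite parity, so for the trans isomer the two substituents are e,e in one chair and a,a in the other.
Chair I (amino axial, bromo axial): E = 2.03 kcal/mol.
Chair II (amino equatorial, bromo equatorial): E = 0.00 kcal/mol.
Chair I is the less stable (higher-energy) conformer, and in that chair the amino group is axial.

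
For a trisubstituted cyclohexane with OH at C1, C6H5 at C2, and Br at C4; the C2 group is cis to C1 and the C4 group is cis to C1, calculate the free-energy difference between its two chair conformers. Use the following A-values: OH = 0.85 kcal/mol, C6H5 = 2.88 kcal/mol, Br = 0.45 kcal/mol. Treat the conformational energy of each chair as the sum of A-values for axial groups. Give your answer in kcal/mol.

2.48 kcal/mol

Chair I (hydroxyl axial, phenyl equatorial, bromo equatorial): E = 0.85 kcal/mol.
Chair II (hydroxyl equatorial, phenyl axial, bromo axial): E = 3.33 kcal/mol.
ΔE = 3.33 − 0.85 = 2.48 kcal/mol; chair I is more stable.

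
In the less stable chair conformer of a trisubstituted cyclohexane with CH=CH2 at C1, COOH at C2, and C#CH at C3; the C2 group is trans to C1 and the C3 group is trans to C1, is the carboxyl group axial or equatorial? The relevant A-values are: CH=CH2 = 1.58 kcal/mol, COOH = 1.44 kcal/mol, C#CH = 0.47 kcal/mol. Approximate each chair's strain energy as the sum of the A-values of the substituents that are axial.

axial

Chair I (vinyl axial, carboxyl axial, ethynyl equatorial): E = 3.02 kcal/mol.
Chair II (vinyl equatorial, carboxyl equatorial, ethynyl axial): E = 0.47 kcal/mol.
Chair I is the less stable (higher-energy) conformer, and in that chair the carboxyl group is axial.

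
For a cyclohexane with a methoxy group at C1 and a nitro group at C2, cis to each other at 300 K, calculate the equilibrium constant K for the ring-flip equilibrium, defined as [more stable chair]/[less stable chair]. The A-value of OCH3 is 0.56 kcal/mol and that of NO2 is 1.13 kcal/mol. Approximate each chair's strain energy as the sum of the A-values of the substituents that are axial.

K ≈ 2.60

C1 and C2 have opposite parity, so for the cis isomer the two substituents are one axial and one equatorial in each chair.
Chair I (methoxy axial, nitro equatorial): E = 0.56 kcal/mol; chair II (methoxy equatorial, nitro axial): E = 1.13 kcal/mol.
ΔG = 0.57 kcal/mol between the two chairs.
K = exp(ΔG/RT) with R = 1.987×10⁻³ kcal mol⁻¹ K⁻¹ and T = 300 K gives K ≈ 2.6.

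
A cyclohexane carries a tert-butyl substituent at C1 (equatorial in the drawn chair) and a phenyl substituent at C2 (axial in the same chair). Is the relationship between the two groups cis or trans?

C1 and C2 have opposite parity, so their axial bonds point in opposite directions.
With opposite-parity carbons, two substituents on the same face are one axial and one equatorial; opposite faces give both axial or both equatorial.
Here the groups are equatorial/axial → same face → cis.

cis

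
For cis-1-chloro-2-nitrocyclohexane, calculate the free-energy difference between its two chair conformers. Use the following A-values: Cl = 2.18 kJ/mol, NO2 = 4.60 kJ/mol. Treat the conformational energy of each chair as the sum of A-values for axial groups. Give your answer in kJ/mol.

2.42 kJ/mol

C1 and C2 have opposite parity, so for the cis isomer the two substituents are one axial and one equatorial in each chair.
Chair I (chloro axial, nitro equatorial): E = 2.18 kJ/mol.
Chair II (chloro equatorial, nitro axial): E = 4.60 kJ/mol.
ΔE = 4.60 − 2.18 = 2.42 kJ/mol; chair I is more stable.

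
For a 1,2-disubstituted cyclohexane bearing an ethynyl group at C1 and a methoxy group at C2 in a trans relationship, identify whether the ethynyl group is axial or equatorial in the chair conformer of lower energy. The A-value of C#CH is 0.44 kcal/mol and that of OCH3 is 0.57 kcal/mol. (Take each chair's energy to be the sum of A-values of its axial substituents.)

C1 and C2 have opposite parity, so for the trans isomer the two substituents are e,e in one chair and a,a in the other.
Chair I (ethynyl axial, methoxy axial): E = 1.01 kcal/mol.
Chair II (ethynyl equatorial, methoxy equatorial): E = 0.00 kcal/mol.
Chair II is the more stable (lower-energy) conformer, and in that chair the ethynyl group is equatorial.

equatorial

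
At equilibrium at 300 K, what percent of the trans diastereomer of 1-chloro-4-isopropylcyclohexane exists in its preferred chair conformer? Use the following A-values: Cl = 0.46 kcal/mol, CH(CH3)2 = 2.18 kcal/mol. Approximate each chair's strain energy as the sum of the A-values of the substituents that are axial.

98.8%

C1 and C4 have opposite parity, so for the trans isomer the two substituents are e,e in one chair and a,a in the other.
Chair I (chloro axial, isopropyl axial): E = 2.64 kcal/mol; chair II (chloro equatorial, isopropyl equatorial): E = 0.00 kcal/mol.
ΔG = 2.64 kcal/mol between the two chairs.
K = exp(ΔG/RT) with R = 1.987×10⁻³ kcal mol⁻¹ K⁻¹ and T = 300 K gives K ≈ 83.8.
Fraction in the lower-energy chair = K/(K+1) = 98.8%.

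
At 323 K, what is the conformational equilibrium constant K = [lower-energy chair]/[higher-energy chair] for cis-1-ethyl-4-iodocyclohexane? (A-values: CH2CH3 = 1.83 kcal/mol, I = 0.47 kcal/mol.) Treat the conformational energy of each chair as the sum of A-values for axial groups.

K ≈ 8.32

C1 and C4 have opposite parity, so for the cis isomer the two substituents are one axial and one equatorial in each chair.
Chair I (ethyl axial, iodo equatorial): E = 1.83 kcal/mol; chair II (ethyl equatorial, iodo axial): E = 0.47 kcal/mol.
ΔG = 1.36 kcal/mol between the two chairs.
K = exp(ΔG/RT) with R = 1.987×10⁻³ kcal mol⁻¹ K⁻¹ and T = 323 K gives K ≈ 8.32.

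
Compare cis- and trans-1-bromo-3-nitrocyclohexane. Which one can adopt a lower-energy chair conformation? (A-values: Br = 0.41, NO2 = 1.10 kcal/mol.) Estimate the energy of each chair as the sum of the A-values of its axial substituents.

At 1,3 positions (parity same): cis → (e,e or a,a); trans → (a,e or e,a).
Best chair for cis: E = 0.00 kcal/mol; best chair for trans: E = 0.41 kcal/mol.
The cis isomer is lower by 0.41 kcal/mol.

cis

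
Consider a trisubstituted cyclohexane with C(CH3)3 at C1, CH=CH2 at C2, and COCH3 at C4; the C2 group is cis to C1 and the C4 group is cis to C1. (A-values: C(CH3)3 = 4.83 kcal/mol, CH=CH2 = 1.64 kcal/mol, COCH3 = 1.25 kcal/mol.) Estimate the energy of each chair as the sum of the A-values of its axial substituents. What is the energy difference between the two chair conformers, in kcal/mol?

Chair I (tert-butyl axial, vinyl equatorial, acetyl equatorial): E = 4.83 kcal/mol.
Chair II (tert-butyl equatorial, vinyl axial, acetyl axial): E = 2.89 kcal/mol.
ΔE = 4.83 − 2.89 = 1.94 kcal/mol; chair II is more stable.

1.94 kcal/mol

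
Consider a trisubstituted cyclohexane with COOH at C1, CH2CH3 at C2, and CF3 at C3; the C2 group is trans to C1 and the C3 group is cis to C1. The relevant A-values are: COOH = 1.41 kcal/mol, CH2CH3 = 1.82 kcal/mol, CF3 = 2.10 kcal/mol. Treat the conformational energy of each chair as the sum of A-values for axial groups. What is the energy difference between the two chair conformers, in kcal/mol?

Chair I (carboxyl axial, ethyl axial, trifluoromethyl axial): E = 5.33 kcal/mol.
Chair II (carboxyl equatorial, ethyl equatorial, trifluoromethyl equatorial): E = 0.00 kcal/mol.
ΔE = 5.33 − 0.00 = 5.33 kcal/mol; chair II is more stable.

5.33 kcal/mol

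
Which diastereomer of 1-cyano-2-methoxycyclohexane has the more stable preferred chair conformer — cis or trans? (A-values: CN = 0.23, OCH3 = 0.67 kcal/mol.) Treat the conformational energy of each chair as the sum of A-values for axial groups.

At 1,2 positions (parity opposite): cis → (a,e or e,a); trans → (e,e or a,a).
Best chair for cis: E = 0.23 kcal/mol; best chair for trans: E = 0.00 kcal/mol.
The trans isomer is lower by 0.23 kcal/mol.

trans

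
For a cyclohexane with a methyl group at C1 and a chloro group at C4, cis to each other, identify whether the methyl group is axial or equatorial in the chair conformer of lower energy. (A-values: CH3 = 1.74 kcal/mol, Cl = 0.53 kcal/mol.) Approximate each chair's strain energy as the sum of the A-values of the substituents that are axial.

C1 and C4 have opposite parity, so for the cis isomer the two substituents are one axial and one equatorial in each chair.
Chair I (methyl axial, chloro equatorial): E = 1.74 kcal/mol.
Chair II (methyl equatorial, chloro axial): E = 0.53 kcal/mol.
Chair II is the more stable (lower-energy) conformer, and in that chair the methyl group is equatorial.

equatorial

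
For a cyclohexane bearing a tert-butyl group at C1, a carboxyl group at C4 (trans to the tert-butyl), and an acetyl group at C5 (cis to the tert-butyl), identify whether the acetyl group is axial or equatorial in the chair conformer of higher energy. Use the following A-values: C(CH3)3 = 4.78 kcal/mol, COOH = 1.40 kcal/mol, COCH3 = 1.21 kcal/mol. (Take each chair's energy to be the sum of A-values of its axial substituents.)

axial

Chair I (tert-butyl axial, carboxyl axial, acetyl axial): E = 7.39 kcal/mol.
Chair II (tert-butyl equatorial, carboxyl equatorial, acetyl equatorial): E = 0.00 kcal/mol.
Chair I is the less stable (higher-energy) conformer, and in that chair the acetyl group is axial.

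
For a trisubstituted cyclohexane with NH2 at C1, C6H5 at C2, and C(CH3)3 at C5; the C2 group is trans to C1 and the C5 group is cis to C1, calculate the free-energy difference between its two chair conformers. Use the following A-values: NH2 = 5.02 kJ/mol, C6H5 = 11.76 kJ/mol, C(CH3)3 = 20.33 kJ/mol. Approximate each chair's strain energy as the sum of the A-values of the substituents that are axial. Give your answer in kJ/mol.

Chair I (amino axial, phenyl axial, tert-butyl axial): E = 37.11 kJ/mol.
Chair II (amino equatorial, phenyl equatorial, tert-butyl equatorial): E = 0.00 kJ/mol.
ΔE = 37.11 − 0.00 = 37.11 kJ/mol; chair II is more stable.

37.11 kJ/mol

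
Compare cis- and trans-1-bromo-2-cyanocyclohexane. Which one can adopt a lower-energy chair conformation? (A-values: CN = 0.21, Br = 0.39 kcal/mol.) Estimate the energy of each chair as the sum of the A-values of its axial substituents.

trans

At 1,2 positions (parity opposite): cis → (a,e or e,a); trans → (e,e or a,a).
Best chair for cis: E = 0.21 kcal/mol; best chair for trans: E = 0.00 kcal/mol.
The trans isomer is lower by 0.21 kcal/mol.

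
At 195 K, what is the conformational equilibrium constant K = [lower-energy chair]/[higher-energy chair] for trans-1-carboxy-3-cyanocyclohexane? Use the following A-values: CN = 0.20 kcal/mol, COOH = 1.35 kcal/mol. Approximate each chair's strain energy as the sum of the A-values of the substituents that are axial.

C1 and C3 have the same parity, so for the trans isomer the two substituents are one axial and one equatorial in each chair.
Chair I (cyano axial, carboxyl equatorial): E = 0.20 kcal/mol; chair II (cyano equatorial, carboxyl axial): E = 1.35 kcal/mol.
ΔG = 1.15 kcal/mol between the two chairs.
K = exp(ΔG/RT) with R = 1.987×10⁻³ kcal mol⁻¹ K⁻¹ and T = 195 K gives K ≈ 19.5.

K ≈ 19.5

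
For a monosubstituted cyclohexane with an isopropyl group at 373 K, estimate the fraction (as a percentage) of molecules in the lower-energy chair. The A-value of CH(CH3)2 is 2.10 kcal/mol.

One chair has the isopropyl group axial (E = 2.10 kcal/mol) and the other has it equatorial (E = 0).
ΔG = 2.10 kcal/mol between the two chairs.
K = exp(ΔG/RT) with R = 1.987×10⁻³ kcal mol⁻¹ K⁻¹ and T = 373 K gives K ≈ 17.
Fraction in the lower-energy chair = K/(K+1) = 94.4%.

94.4%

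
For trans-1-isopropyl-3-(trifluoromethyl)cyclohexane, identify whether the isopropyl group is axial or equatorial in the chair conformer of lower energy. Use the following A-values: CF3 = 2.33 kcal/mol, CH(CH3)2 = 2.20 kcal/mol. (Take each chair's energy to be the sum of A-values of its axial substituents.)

C1 and C3 have the same parity, so for the trans isomer the two substituents are one axial and one equatorial in each chair.
Chair I (trifluoromethyl axial, isopropyl equatorial): E = 2.33 kcal/mol.
Chair II (trifluoromethyl equatorial, isopropyl axial): E = 2.20 kcal/mol.
Chair II is the more stable (lower-energy) conformer, and in that chair the isopropyl group is axial.

axial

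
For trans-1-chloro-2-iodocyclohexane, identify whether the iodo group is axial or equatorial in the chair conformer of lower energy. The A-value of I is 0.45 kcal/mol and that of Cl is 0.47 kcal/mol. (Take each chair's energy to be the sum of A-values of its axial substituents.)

equatorial

C1 and C2 have opposite parity, so for the trans isomer the two substituents are e,e in one chair and a,a in the other.
Chair I (iodo axial, chloro axial): E = 0.92 kcal/mol.
Chair II (iodo equatorial, chloro equatorial): E = 0.00 kcal/mol.
Chair II is the more stable (lower-energy) conformer, and in that chair the iodo group is equatorial.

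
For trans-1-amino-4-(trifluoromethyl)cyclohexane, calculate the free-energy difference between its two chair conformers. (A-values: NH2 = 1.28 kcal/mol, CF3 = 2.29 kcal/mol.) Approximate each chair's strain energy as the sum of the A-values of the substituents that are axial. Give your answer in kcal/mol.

C1 and C4 have opposite parity, so for the trans isomer the two substituents are e,e in one chair and a,a in the other.
Chair I (amino axial, trifluoromethyl axial): E = 3.57 kcal/mol.
Chair II (amino equatorial, trifluoromethyl equatorial): E = 0.00 kcal/mol.
ΔE = 3.57 − 0.00 = 3.57 kcal/mol; chair II is more stable.

3.57 kcal/mol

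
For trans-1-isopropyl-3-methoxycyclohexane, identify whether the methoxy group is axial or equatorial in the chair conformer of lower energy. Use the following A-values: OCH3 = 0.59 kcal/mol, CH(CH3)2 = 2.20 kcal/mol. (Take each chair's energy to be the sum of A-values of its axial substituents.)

axial

C1 and C3 have the same parity, so for the trans isomer the two substituents are one axial and one equatorial in each chair.
Chair I (methoxy axial, isopropyl equatorial): E = 0.59 kcal/mol.
Chair II (methoxy equatorial, isopropyl axial): E = 2.20 kcal/mol.
Chair I is the more stable (lower-energy) conformer, and in that chair the methoxy group is axial.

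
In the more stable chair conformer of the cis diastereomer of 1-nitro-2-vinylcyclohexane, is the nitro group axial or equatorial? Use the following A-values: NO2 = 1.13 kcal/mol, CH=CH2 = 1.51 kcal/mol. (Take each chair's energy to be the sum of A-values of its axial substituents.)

axial

C1 and C2 have opposite parity, so for the cis isomer the two substituents are one axial and one equatorial in each chair.
Chair I (nitro axial, vinyl equatorial): E = 1.13 kcal/mol.
Chair II (nitro equatorial, vinyl axial): E = 1.51 kcal/mol.
Chair I is the more stable (lower-energy) conformer, and in that chair the nitro group is axial.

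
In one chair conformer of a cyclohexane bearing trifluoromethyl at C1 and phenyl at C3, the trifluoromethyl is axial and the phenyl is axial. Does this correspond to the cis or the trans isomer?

cis

C1 and C3 have the same parity, so their axial bonds point in the same direction.
With same-parity carbons, two substituents on the same face are both axial or both equatorial; opposite faces give one of each.
Here the groups are axial/axial → same face → cis.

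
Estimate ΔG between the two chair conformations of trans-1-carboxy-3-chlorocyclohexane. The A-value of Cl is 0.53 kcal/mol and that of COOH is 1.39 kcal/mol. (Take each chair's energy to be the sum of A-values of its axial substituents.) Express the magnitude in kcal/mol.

0.86 kcal/mol

C1 and C3 have the same parity, so for the trans isomer the two substituents are one axial and one equatorial in each chair.
Chair I (chloro axial, carboxyl equatorial): E = 0.53 kcal/mol.
Chair II (chloro equatorial, carboxyl axial): E = 1.39 kcal/mol.
ΔE = 1.39 − 0.53 = 0.86 kcal/mol; chair I is more stable.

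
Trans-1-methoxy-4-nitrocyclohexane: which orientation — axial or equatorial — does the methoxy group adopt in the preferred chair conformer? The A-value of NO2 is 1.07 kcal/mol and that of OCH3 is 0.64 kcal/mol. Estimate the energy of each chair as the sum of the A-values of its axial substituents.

equatorial

C1 and C4 have opposite parity, so for the trans isomer the two substituents are e,e in one chair and a,a in the other.
Chair I (nitro axial, methoxy axial): E = 1.71 kcal/mol.
Chair II (nitro equatorial, methoxy equatorial): E = 0.00 kcal/mol.
Chair II is the more stable (lower-energy) conformer, and in that chair the methoxy group is equatorial.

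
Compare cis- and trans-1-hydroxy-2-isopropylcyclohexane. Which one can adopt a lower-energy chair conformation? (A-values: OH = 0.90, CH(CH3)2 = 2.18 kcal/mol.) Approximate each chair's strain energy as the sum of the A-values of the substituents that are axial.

trans

At 1,2 positions (parity opposite): cis → (a,e or e,a); trans → (e,e or a,a).
Best chair for cis: E = 0.90 kcal/mol; best chair for trans: E = 0.00 kcal/mol.
The trans isomer is lower by 0.90 kcal/mol.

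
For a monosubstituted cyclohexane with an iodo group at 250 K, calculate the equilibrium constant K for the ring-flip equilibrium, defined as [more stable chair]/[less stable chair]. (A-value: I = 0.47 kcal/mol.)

K ≈ 2.58

One chair has the iodo group axial (E = 0.47 kcal/mol) and the other has it equatorial (E = 0).
ΔG = 0.47 kcal/mol between the two chairs.
K = exp(ΔG/RT) with R = 1.987×10⁻³ kcal mol⁻¹ K⁻¹ and T = 250 K gives K ≈ 2.58.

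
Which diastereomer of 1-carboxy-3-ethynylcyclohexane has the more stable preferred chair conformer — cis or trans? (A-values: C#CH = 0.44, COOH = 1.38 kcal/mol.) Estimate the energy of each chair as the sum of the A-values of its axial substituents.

At 1,3 positions (parity same): cis → (e,e or a,a); trans → (a,e or e,a).
Best chair for cis: E = 0.00 kcal/mol; best chair for trans: E = 0.44 kcal/mol.
The cis isomer is lower by 0.44 kcal/mol.

cis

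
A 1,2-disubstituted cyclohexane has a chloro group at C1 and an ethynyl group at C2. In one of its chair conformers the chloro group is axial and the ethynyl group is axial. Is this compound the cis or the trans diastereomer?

trans

C1 and C2 have opposite parity, so their axial bonds point in opposite directions.
With opposite-parity carbons, two substituents on the same face are one axial and one equatorial; opposite faces give both axial or both equatorial.
Here the groups are axial/axial → opposite face → trans.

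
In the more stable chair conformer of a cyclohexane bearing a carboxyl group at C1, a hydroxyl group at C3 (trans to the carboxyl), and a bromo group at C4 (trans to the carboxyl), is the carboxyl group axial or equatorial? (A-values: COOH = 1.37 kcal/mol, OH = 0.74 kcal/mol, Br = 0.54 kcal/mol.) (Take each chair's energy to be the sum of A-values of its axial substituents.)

equatorial

Chair I (carboxyl axial, hydroxyl equatorial, bromo axial): E = 1.91 kcal/mol.
Chair II (carboxyl equatorial, hydroxyl axial, bromo equatorial): E = 0.74 kcal/mol.
Chair II is the more stable (lower-energy) conformer, and in that chair the carboxyl group is equatorial.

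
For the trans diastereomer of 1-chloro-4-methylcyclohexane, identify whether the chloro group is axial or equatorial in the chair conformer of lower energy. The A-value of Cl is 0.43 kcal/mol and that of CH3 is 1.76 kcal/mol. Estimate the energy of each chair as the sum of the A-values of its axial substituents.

equatorial

C1 and C4 have opposite parity, so for the trans isomer the two substituents are e,e in one chair and a,a in the other.
Chair I (chloro axial, methyl axial): E = 2.19 kcal/mol.
Chair II (chloro equatorial, methyl equatorial): E = 0.00 kcal/mol.
Chair II is the more stable (lower-energy) conformer, and in that chair the chloro group is equatorial.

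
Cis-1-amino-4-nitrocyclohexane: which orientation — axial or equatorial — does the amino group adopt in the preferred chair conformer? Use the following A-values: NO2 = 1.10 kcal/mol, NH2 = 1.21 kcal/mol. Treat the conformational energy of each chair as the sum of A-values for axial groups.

equatorial

C1 and C4 have opposite parity, so for the cis isomer the two substituents are one axial and one equatorial in each chair.
Chair I (nitro axial, amino equatorial): E = 1.10 kcal/mol.
Chair II (nitro equatorial, amino axial): E = 1.21 kcal/mol.
Chair I is the more stable (lower-energy) conformer, and in that chair the amino group is equatorial.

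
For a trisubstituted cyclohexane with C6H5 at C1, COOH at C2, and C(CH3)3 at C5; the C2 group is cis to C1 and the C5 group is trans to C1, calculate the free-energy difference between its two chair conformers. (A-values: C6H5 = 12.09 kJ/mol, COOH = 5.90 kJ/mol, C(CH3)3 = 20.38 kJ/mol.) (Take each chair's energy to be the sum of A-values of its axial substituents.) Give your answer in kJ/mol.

14.19 kJ/mol

Chair I (phenyl axial, carboxyl equatorial, tert-butyl equatorial): E = 12.09 kJ/mol.
Chair II (phenyl equatorial, carboxyl axial, tert-butyl axial): E = 26.28 kJ/mol.
ΔE = 26.28 − 12.09 = 14.19 kJ/mol; chair I is more stable.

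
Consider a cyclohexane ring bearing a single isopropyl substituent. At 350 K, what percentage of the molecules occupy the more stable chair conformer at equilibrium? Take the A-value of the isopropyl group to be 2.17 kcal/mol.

95.8%

One chair has the isopropyl group axial (E = 2.17 kcal/mol) and the other has it equatorial (E = 0).
ΔG = 2.17 kcal/mol between the two chairs.
K = exp(ΔG/RT) with R = 1.987×10⁻³ kcal mol⁻¹ K⁻¹ and T = 350 K gives K ≈ 22.7.
Fraction in the lower-energy chair = K/(K+1) = 95.8%.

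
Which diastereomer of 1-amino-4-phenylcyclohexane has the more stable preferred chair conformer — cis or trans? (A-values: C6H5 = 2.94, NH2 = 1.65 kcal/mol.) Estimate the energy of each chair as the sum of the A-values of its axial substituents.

trans

At 1,4 positions (parity opposite): cis → (a,e or e,a); trans → (e,e or a,a).
Best chair for cis: E = 1.65 kcal/mol; best chair for trans: E = 0.00 kcal/mol.
The trans isomer is lower by 1.65 kcal/mol.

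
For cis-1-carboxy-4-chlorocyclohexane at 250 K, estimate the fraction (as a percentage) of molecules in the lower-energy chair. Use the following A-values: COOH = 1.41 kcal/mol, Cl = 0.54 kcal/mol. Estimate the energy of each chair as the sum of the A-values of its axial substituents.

85.2%

C1 and C4 have opposite parity, so for the cis isomer the two substituents are one axial and one equatorial in each chair.
Chair I (carboxyl axial, chloro equatorial): E = 1.41 kcal/mol; chair II (carboxyl equatorial, chloro axial): E = 0.54 kcal/mol.
ΔG = 0.87 kcal/mol between the two chairs.
K = exp(ΔG/RT) with R = 1.987×10⁻³ kcal mol⁻¹ K⁻¹ and T = 250 K gives K ≈ 5.76.
Fraction in the lower-energy chair = K/(K+1) = 85.2%.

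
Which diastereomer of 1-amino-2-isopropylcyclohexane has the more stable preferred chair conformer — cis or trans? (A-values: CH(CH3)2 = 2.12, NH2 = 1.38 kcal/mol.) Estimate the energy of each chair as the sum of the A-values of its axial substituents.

At 1,2 positions (parity opposite): cis → (a,e or e,a); trans → (e,e or a,a).
Best chair for cis: E = 1.38 kcal/mol; best chair for trans: E = 0.00 kcal/mol.
The trans isomer is lower by 1.38 kcal/mol.

trans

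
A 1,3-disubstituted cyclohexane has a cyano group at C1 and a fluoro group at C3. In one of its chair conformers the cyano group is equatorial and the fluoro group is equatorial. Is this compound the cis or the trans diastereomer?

C1 and C3 have the same parity, so their axial bonds point in the same direction.
With same-parity carbons, two substituents on the same face are both axial or both equatorial; opposite faces give one of each.
Here the groups are equatorial/equatorial → same face → cis.

cis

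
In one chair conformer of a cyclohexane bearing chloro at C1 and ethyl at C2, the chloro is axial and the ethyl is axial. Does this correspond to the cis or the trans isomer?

trans

C1 and C2 have opposite parity, so their axial bonds point in opposite directions.
With opposite-parity carbons, two substituents on the same face are one axial and one equatorial; opposite faces give both axial or both equatorial.
Here the groups are axial/axial → opposite face → trans.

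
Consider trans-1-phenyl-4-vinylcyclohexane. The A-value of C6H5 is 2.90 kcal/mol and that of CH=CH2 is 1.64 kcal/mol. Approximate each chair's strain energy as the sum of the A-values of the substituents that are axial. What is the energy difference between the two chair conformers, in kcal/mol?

C1 and C4 have opposite parity, so for the trans isomer the two substituents are e,e in one chair and a,a in the other.
Chair I (phenyl axial, vinyl axial): E = 4.54 kcal/mol.
Chair II (phenyl equatorial, vinyl equatorial): E = 0.00 kcal/mol.
ΔE = 4.54 − 0.00 = 4.54 kcal/mol; chair II is more stable.

4.54 kcal/mol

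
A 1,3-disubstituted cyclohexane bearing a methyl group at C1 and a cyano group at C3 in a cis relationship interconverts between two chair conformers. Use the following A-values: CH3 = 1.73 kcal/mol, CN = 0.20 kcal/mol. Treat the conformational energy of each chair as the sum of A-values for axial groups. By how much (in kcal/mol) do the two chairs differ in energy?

1.93 kcal/mol

C1 and C3 have the same parity, so for the cis isomer the two substituents are e,e in one chair and a,a in the other.
Chair I (methyl axial, cyano axial): E = 1.93 kcal/mol.
Chair II (methyl equatorial, cyano equatorial): E = 0.00 kcal/mol.
ΔE = 1.93 − 0.00 = 1.93 kcal/mol; chair II is more stable.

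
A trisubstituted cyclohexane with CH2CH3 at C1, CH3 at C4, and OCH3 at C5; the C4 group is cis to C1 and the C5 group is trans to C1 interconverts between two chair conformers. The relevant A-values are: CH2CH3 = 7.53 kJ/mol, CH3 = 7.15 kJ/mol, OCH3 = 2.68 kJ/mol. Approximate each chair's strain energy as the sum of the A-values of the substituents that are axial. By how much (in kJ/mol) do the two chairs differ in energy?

2.30 kJ/mol

Chair I (ethyl axial, methyl equatorial, methoxy equatorial): E = 7.53 kJ/mol.
Chair II (ethyl equatorial, methyl axial, methoxy axial): E = 9.83 kJ/mol.
ΔE = 9.83 − 7.53 = 2.30 kJ/mol; chair I is more stable.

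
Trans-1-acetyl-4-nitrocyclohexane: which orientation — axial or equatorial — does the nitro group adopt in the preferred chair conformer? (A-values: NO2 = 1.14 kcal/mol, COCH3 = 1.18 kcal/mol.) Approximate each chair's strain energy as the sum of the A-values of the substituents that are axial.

C1 and C4 have opposite parity, so for the trans isomer the two substituents are e,e in one chair and a,a in the other.
Chair I (nitro axial, acetyl axial): E = 2.32 kcal/mol.
Chair II (nitro equatorial, acetyl equatorial): E = 0.00 kcal/mol.
Chair II is the more stable (lower-energy) conformer, and in that chair the nitro group is equatorial.

equatorial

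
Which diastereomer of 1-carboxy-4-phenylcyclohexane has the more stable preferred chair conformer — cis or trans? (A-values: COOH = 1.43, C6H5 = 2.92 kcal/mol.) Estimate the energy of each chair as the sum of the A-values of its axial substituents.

trans

At 1,4 positions (parity opposite): cis → (a,e or e,a); trans → (e,e or a,a).
Best chair for cis: E = 1.43 kcal/mol; best chair for trans: E = 0.00 kcal/mol.
The trans isomer is lower by 1.43 kcal/mol.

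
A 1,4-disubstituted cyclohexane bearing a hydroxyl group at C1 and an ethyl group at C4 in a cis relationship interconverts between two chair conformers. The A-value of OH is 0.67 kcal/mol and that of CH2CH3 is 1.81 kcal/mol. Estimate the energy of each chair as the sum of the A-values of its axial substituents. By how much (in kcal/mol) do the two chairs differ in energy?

1.14 kcal/mol

C1 and C4 have opposite parity, so for the cis isomer the two substituents are one axial and one equatorial in each chair.
Chair I (hydroxyl axial, ethyl equatorial): E = 0.67 kcal/mol.
Chair II (hydroxyl equatorial, ethyl axial): E = 1.81 kcal/mol.
ΔE = 1.81 − 0.67 = 1.14 kcal/mol; chair I is more stable.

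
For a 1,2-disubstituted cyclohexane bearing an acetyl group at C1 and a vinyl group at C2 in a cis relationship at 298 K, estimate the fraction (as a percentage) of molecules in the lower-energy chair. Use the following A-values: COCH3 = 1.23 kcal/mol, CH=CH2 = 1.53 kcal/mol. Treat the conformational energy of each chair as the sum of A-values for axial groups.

62.4%

C1 and C2 have opposite parity, so for the cis isomer the two substituents are one axial and one equatorial in each chair.
Chair I (acetyl axial, vinyl equatorial): E = 1.23 kcal/mol; chair II (acetyl equatorial, vinyl axial): E = 1.53 kcal/mol.
ΔG = 0.30 kcal/mol between the two chairs.
K = exp(ΔG/RT) with R = 1.987×10⁻³ kcal mol⁻¹ K⁻¹ and T = 298 K gives K ≈ 1.66.
Fraction in the lower-energy chair = K/(K+1) = 62.4%.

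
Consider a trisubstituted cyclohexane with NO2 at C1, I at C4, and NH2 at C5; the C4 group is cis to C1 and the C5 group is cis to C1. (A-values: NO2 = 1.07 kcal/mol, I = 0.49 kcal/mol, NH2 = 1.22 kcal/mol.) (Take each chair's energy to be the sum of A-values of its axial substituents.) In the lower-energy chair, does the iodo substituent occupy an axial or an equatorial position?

Chair I (nitro axial, iodo equatorial, amino axial): E = 2.29 kcal/mol.
Chair II (nitro equatorial, iodo axial, amino equatorial): E = 0.49 kcal/mol.
Chair II is the more stable (lower-energy) conformer, and in that chair the iodo group is axial.

axial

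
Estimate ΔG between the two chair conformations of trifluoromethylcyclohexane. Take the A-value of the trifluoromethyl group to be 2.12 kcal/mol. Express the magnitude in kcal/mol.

2.12 kcal/mol

A monosubstituted cyclohexane has one chair with the trifluoromethyl group axial (E = A = 2.12 kcal/mol) and one with it equatorial (E = 0).
ΔE = 2.12 − 0 = 2.12 kcal/mol.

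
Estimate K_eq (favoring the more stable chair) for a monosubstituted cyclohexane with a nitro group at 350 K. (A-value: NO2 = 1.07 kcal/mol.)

One chair has the nitro group axial (E = 1.07 kcal/mol) and the other has it equatorial (E = 0).
ΔG = 1.07 kcal/mol between the two chairs.
K = exp(ΔG/RT) with R = 1.987×10⁻³ kcal mol⁻¹ K⁻¹ and T = 350 K gives K ≈ 4.66.

K ≈ 4.66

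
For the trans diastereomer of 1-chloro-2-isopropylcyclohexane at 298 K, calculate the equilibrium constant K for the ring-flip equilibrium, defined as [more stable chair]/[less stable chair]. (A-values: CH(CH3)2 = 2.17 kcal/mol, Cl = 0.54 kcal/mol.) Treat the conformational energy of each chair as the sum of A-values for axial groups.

K ≈ 97.2

C1 and C2 have opposite parity, so for the trans isomer the two substituents are e,e in one chair and a,a in the other.
Chair I (isopropyl axial, chloro axial): E = 2.71 kcal/mol; chair II (isopropyl equatorial, chloro equatorial): E = 0.00 kcal/mol.
ΔG = 2.71 kcal/mol between the two chairs.
K = exp(ΔG/RT) with R = 1.987×10⁻³ kcal mol⁻¹ K⁻¹ and T = 298 K gives K ≈ 97.2.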